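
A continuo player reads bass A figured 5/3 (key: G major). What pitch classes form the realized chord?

A, C, E

A third above A in this key is C.
A fifth above A in this key is E.
Together with the bass A, this spells A minor in root position.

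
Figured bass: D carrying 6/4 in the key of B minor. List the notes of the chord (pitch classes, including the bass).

A fourth above D in this key is G.
A sixth above D in this key is B.
Together with the bass D, this spells G major in second inversion.

D, G, B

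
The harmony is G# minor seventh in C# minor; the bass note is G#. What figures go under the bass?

7

G# is the root of G# minor seventh, so the chord is in root position.
A seventh chord in root position is figured 7/5/3, conventionally abbreviated 7.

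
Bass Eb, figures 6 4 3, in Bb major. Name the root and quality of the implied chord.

A half-diminished seventh

The figures 6 4 3 indicate a seventh chord in second inversion.
In second inversion the root lies a fourth above the bass: a fourth above Eb in Bb major is A.
The chord tones are Eb, G, A, C, giving A half-diminished seventh.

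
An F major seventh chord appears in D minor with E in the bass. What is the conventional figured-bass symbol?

E is the seventh of F major seventh, so the chord is in third inversion.
A seventh chord in third inversion is figured 6/4/2, conventionally abbreviated 4/2.

4/2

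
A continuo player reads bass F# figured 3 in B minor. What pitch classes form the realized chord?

F#, A, C#

The written figures 3 are shorthand for 5/3: the 5 is implied.
A third above F# in this key is A.
A fifth above F# in this key is C#.
Together with the bass F#, this spells F# minor in root position.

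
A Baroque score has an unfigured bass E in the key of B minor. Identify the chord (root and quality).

An unfigured bass indicates a triad in root position.
In root position the bass is the root, so the root is E.
The chord tones are E, G, B, giving E minor.

E minor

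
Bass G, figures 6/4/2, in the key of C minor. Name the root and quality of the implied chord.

Ab major seventh

The figures 6/4/2 indicate a seventh chord in third inversion.
In third inversion the root lies a second above the bass: a second above G in C minor is Ab.
The chord tones are G, Ab, C, Eb, giving Ab major seventh.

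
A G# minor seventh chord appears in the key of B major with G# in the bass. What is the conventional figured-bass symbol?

7

G# is the root of G# minor seventh, so the chord is in root position.
A seventh chord in root position is figured 7/5/3, conventionally abbreviated 7.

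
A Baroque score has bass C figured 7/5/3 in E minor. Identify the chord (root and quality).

The figures 7/5/3 indicate a seventh chord in root position.
In root position the bass is the root, so the root is C.
The chord tones are C, E, G, B, giving C major seventh.

C major seventh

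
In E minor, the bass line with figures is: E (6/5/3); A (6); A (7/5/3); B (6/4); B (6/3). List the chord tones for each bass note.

E (6/5/3): E, G, B, C.
A (6/3): A, C, F#.
A (7/5/3): A, C, E, G.
B (6/4): B, E, G.
B (6/3): B, D, G.

E, G, B, C | A, C, F# | A, C, E, G | B, E, G | B, D, G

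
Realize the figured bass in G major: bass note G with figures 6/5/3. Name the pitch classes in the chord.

G, B, D, E

A third above G in this key is B.
A fifth above G in this key is D.
A sixth above G in this key is E.
Together with the bass G, this spells E minor seventh in first inversion.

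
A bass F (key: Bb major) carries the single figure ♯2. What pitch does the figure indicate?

G#

Counting 1 letter step above F lands on G; in Bb major, that letter is G.
The #2 figure raises it a semitone, giving G#.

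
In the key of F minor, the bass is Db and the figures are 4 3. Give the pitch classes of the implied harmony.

Db, F, G, Bb

The written figures 4 3 are shorthand for 6/4/3: the 6 is implied.
A third above Db in this key is F.
A fourth above Db in this key is G.
A sixth above Db in this key is Bb.
Together with the bass Db, this spells G half-diminished seventh in second inversion.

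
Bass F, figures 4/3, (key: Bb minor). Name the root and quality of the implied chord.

The figures 4/3 indicate a seventh chord in second inversion.
In second inversion the root lies a fourth above the bass: a fourth above F in Bb minor is Bb.
The chord tones are F, Ab, Bb, Db, giving Bb minor seventh.

Bb minor seventh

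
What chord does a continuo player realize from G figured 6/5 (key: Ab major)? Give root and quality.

Eb dominant seventh

The figures 6/5 indicate a seventh chord in first inversion.
In first inversion the root lies a sixth above the bass: a sixth above G in Ab major is Eb.
The chord tones are G, Bb, Db, Eb, giving Eb dominant seventh.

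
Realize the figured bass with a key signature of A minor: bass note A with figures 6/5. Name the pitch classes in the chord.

The written figures 6/5 are shorthand for 6/5/3: the 3 is implied.
A third above A in this key is C.
A fifth above A in this key is E.
A sixth above A in this key is F.
Together with the bass A, this spells F major seventh in first inversion.

A, C, E, F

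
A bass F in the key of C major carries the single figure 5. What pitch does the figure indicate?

Counting 4 letter steps above F lands on C; in C major, that letter is C.

C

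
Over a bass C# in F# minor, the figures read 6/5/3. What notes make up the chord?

A third above C# in this key is E.
A fifth above C# in this key is G#.
A sixth above C# in this key is A.
Together with the bass C#, this spells A major seventh in first inversion.

C#, E, G#, A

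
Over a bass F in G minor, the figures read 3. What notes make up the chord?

The written figures 3 are shorthand for 5/3: the 5 is implied.
A third above F in this key is A.
A fifth above F in this key is C.
Together with the bass F, this spells F major in root position.

F, A, C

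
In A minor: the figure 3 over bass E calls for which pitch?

Counting 2 letter steps above E lands on G; in A minor, that letter is G.

G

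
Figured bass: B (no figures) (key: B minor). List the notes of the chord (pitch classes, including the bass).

An unfigured bass implies 5/3.
A third above B in this key is D.
A fifth above B in this key is F#.
Together with the bass B, this spells B minor in root position.

B, D, F#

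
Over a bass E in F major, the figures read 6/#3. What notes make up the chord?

E, G#, C

A third above E in this key is G, raised to G# by the sharp.
A sixth above E in this key is C.
Together with the bass E, this spells C augmented in first inversion.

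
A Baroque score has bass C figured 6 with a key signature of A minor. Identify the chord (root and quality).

The figures 6 indicate a triad in first inversion.
In first inversion the root lies a sixth above the bass: a sixth above C in A minor is A.
The chord tones are C, E, A, giving A minor.

A minor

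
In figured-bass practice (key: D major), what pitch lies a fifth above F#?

Counting 4 letter steps above F# lands on C; in D major, that letter is C#.

C#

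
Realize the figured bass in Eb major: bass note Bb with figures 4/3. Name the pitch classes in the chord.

Bb, D, Eb, G

The written figures 4/3 are shorthand for 6/4/3: the 6 is implied.
A third above Bb in this key is D.
A fourth above Bb in this key is Eb.
A sixth above Bb in this key is G.
Together with the bass Bb, this spells Eb major seventh in second inversion.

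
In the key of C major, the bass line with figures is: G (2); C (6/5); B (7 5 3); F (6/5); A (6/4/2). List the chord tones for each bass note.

G, A, C, E | C, E, G, A | B, D, F, A | F, A, C, D | A, B, D, F

G (6/4/2): G, A, C, E.
C (6/5/3): C, E, G, A.
B (7/5/3): B, D, F, A.
F (6/5/3): F, A, C, D.
A (6/4/2): A, B, D, F.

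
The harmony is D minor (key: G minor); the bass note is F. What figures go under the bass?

F is the third of D minor, so the chord is in first inversion.
A triad in first inversion is figured 6/3, conventionally abbreviated 6.

6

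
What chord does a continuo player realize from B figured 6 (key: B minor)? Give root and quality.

G major

The figures 6 indicate a triad in first inversion.
In first inversion the root lies a sixth above the bass: a sixth above B in B minor is G.
The chord tones are B, D, G, giving G major.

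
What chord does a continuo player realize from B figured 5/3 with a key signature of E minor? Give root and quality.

B minor

The figures 5/3 indicate a triad in root position.
In root position the bass is the root, so the root is B.
The chord tones are B, D, F#, giving B minor.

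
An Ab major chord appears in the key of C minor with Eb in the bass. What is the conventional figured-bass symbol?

Eb is the fifth of Ab major, so the chord is in second inversion.
A triad in second inversion is figured 6/4, conventionally abbreviated 6/4.

6/4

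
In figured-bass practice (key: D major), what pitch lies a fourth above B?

Counting 3 letter steps above B lands on E; in D major, that letter is E.

E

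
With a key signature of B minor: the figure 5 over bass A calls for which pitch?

E

Counting 4 letter steps above A lands on E; in B minor, that letter is E.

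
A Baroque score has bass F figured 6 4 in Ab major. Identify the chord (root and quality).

The figures 6 4 indicate a triad in second inversion.
In second inversion the root lies a fourth above the bass: a fourth above F in Ab major is Bb.
The chord tones are F, Bb, Db, giving Bb minor.

Bb minor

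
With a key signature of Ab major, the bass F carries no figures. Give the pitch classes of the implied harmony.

An unfigured bass implies 5/3.
A third above F in this key is Ab.
A fifth above F in this key is C.
Together with the bass F, this spells F minor in root position.

F, Ab, C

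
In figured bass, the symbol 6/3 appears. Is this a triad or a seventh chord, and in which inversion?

Intervals of 6/3 above the bass form a triad; the bass is the third, so this is first inversion.

triad, first inversion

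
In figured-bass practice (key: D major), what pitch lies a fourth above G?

C#

Counting 3 letter steps above G lands on C; in D major, that letter is C#.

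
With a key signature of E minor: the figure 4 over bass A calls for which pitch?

D

Counting 3 letter steps above A lands on D; in E minor, that letter is D.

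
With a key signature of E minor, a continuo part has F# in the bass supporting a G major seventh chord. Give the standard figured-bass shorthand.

F# is the seventh of G major seventh, so the chord is in third inversion.
A seventh chord in third inversion is figured 6/4/2, conventionally abbreviated 4/2.

4/2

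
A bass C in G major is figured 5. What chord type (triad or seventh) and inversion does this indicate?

5 is shorthand for 5/3.
Intervals of 5/3 above the bass form a triad; the bass is the root, so this is root position.

triad, root position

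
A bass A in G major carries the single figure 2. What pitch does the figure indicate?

Counting 1 letter step above A lands on B; in G major, that letter is B.

B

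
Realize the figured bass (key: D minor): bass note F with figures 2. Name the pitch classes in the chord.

The written figures 2 are shorthand for 6/4/2: the 6/4 are implied.
A second above F in this key is G.
A fourth above F in this key is Bb.
A sixth above F in this key is D.
Together with the bass F, this spells G minor seventh in third inversion.

F, G, Bb, D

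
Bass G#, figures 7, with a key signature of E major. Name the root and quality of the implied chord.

G# minor seventh

The figures 7 indicate a seventh chord in root position.
In root position the bass is the root, so the root is G#.
The chord tones are G#, B, D#, F#, giving G# minor seventh.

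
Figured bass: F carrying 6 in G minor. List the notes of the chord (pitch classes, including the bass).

The written figures 6 are shorthand for 6/3: the 3 is implied.
A third above F in this key is A.
A sixth above F in this key is D.
Together with the bass F, this spells D minor in first inversion.

F, A, D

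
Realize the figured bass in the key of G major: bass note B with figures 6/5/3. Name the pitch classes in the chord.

B, D, F#, G

A third above B in this key is D.
A fifth above B in this key is F#.
A sixth above B in this key is G.
Together with the bass B, this spells G major seventh in first inversion.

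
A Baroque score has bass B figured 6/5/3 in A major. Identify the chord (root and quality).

The figures 6/5/3 indicate a seventh chord in first inversion.
In first inversion the root lies a sixth above the bass: a sixth above B in A major is G#.
The chord tones are B, D, F#, G#, giving G# half-diminished seventh.

G# half-diminished seventh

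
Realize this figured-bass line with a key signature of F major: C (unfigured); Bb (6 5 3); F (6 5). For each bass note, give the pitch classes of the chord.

C (5/3): C, E, G.
Bb (6/5/3): Bb, D, F, G.
F (6/5/3): F, A, C, D.

C, E, G | Bb, D, F, G | F, A, C, D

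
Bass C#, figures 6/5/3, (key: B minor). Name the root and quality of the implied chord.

The figures 6/5/3 indicate a seventh chord in first inversion.
In first inversion the root lies a sixth above the bass: a sixth above C# in B minor is A.
The chord tones are C#, E, G, A, giving A dominant seventh.

A dominant seventh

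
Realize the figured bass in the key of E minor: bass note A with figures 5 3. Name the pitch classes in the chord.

A third above A in this key is C.
A fifth above A in this key is E.
Together with the bass A, this spells A minor in root position.

A, C, E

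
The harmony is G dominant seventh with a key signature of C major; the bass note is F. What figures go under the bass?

4/2

F is the seventh of G dominant seventh, so the chord is in third inversion.
A seventh chord in third inversion is figured 6/4/2, conventionally abbreviated 4/2.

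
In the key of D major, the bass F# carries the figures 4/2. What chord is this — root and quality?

The figures 4/2 indicate a seventh chord in third inversion.
In third inversion the root lies a second above the bass: a second above F# in D major is G.
The chord tones are F#, G, B, D, giving G major seventh.

G major seventh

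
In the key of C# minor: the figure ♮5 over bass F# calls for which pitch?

C

Counting 4 letter steps above F# lands on C; in C# minor, that letter is C#.
The ♮5 figure makes it natural, giving C.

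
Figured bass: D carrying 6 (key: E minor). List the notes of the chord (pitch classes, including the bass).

The written figures 6 are shorthand for 6/3: the 3 is implied.
A third above D in this key is F#.
A sixth above D in this key is B.
Together with the bass D, this spells B minor in first inversion.

D, F#, B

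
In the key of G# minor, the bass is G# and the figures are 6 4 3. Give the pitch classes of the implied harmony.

A third above G# in this key is B.
A fourth above G# in this key is C#.
A sixth above G# in this key is E.
Together with the bass G#, this spells C# minor seventh in second inversion.

G#, B, C#, E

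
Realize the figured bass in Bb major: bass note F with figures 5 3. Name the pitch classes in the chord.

A third above F in this key is A.
A fifth above F in this key is C.
Together with the bass F, this spells F major in root position.

F, A, C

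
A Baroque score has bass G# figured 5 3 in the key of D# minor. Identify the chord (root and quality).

The figures 5 3 indicate a triad in root position.
In root position the bass is the root, so the root is G#.
The chord tones are G#, B, D#, giving G# minor.

G# minor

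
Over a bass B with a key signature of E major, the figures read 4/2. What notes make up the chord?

B, C#, E, G#

The written figures 4/2 are shorthand for 6/4/2: the 6 is implied.
A second above B in this key is C#.
A fourth above B in this key is E.
A sixth above B in this key is G#.
Together with the bass B, this spells C# minor seventh in third inversion.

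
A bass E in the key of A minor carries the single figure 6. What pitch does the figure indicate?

C

Counting 5 letter steps above E lands on C; in A minor, that letter is C.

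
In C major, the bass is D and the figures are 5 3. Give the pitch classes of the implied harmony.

A third above D in this key is F.
A fifth above D in this key is A.
Together with the bass D, this spells D minor in root position.

D, F, A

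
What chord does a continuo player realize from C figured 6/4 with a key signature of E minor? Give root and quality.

The figures 6/4 indicate a triad in second inversion.
In second inversion the root lies a fourth above the bass: a fourth above C in E minor is F#.
The chord tones are C, F#, A, giving F# diminished.

F# diminished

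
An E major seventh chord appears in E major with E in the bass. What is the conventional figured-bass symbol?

E is the root of E major seventh, so the chord is in root position.
A seventh chord in root position is figured 7/5/3, conventionally abbreviated 7.

7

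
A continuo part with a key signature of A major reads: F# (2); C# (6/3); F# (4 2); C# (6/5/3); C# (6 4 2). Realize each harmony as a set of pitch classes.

F# (6/4/2): F#, G#, B, D.
C# (6/3): C#, E, A.
F# (6/4/2): F#, G#, B, D.
C# (6/5/3): C#, E, G#, A.
C# (6/4/2): C#, D, F#, A.

F#, G#, B, D | C#, E, A | F#, G#, B, D | C#, E, G#, A | C#, D, F#, A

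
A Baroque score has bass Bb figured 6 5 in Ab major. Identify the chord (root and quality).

The figures 6 5 indicate a seventh chord in first inversion.
In first inversion the root lies a sixth above the bass: a sixth above Bb in Ab major is G.
The chord tones are Bb, Db, F, G, giving G half-diminished seventh.

G half-diminished seventh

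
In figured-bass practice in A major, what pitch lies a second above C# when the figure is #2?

D#

Counting 1 letter step above C# lands on D; in A major, that letter is D.
The #2 figure raises it a semitone, giving D#.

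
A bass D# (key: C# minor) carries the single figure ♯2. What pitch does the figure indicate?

Counting 1 letter step above D# lands on E; in C# minor, that letter is E.
The #2 figure raises it a semitone, giving E#.

E#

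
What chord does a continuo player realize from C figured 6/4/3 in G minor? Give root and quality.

F dominant seventh

The figures 6/4/3 indicate a seventh chord in second inversion.
In second inversion the root lies a fourth above the bass: a fourth above C in G minor is F.
The chord tones are C, Eb, F, A, giving F dominant seventh.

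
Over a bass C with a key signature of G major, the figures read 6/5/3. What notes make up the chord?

A third above C in this key is E.
A fifth above C in this key is G.
A sixth above C in this key is A.
Together with the bass C, this spells A minor seventh in first inversion.

C, E, G, A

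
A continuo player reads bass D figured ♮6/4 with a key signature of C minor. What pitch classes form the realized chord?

D, G, B

A fourth above D in this key is G.
A sixth above D in this key is Bb, made natural (B) by the ♮ figure.
Together with the bass D, this spells G major in second inversion.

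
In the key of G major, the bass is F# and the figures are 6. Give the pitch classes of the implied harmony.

The written figures 6 are shorthand for 6/3: the 3 is implied.
A third above F# in this key is A.
A sixth above F# in this key is D.
Together with the bass F#, this spells D major in first inversion.

F#, A, D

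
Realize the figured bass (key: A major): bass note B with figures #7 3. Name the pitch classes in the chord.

B, D, F#, A#

The written figures #7 3 are shorthand for 7/5/3: the 5 is implied.
A third above B in this key is D.
A fifth above B in this key is F#.
A seventh above B in this key is A, raised to A# by the sharp.
Together with the bass B, this spells B minor-major seventh in root position.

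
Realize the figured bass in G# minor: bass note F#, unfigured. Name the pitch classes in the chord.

An unfigured bass implies 5/3.
A third above F# in this key is A#.
A fifth above F# in this key is C#.
Together with the bass F#, this spells F# major in root position.

F#, A#, C#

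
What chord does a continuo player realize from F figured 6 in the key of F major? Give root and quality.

The figures 6 indicate a triad in first inversion.
In first inversion the root lies a sixth above the bass: a sixth above F in F major is D.
The chord tones are F, A, D, giving D minor.

D minor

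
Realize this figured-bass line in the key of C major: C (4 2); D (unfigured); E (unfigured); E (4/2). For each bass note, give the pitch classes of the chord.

C (6/4/2): C, D, F, A.
D (5/3): D, F, A.
E (5/3): E, G, B.
E (6/4/2): E, F, A, C.

C, D, F, A | D, F, A | E, G, B | E, F, A, C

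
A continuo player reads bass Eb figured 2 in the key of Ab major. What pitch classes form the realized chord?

The written figures 2 are shorthand for 6/4/2: the 6/4 are implied.
A second above Eb in this key is F.
A fourth above Eb in this key is Ab.
A sixth above Eb in this key is C.
Together with the bass Eb, this spells F minor seventh in third inversion.

Eb, F, Ab, C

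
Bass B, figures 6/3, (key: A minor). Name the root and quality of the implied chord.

The figures 6/3 indicate a triad in first inversion.
In first inversion the root lies a sixth above the bass: a sixth above B in A minor is G.
The chord tones are B, D, G, giving G major.

G major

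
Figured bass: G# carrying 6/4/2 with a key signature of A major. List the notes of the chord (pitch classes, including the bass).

G#, A, C#, E

A second above G# in this key is A.
A fourth above G# in this key is C#.
A sixth above G# in this key is E.
Together with the bass G#, this spells A major seventh in third inversion.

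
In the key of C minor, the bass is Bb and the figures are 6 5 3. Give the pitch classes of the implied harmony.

Bb, D, F, G

A third above Bb in this key is D.
A fifth above Bb in this key is F.
A sixth above Bb in this key is G.
Together with the bass Bb, this spells G minor seventh in first inversion.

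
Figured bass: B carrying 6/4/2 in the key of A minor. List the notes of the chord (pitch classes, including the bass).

B, C, E, G

A second above B in this key is C.
A fourth above B in this key is E.
A sixth above B in this key is G.
Together with the bass B, this spells C major seventh in third inversion.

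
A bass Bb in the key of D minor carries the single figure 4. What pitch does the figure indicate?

Counting 3 letter steps above Bb lands on E; in D minor, that letter is E.

E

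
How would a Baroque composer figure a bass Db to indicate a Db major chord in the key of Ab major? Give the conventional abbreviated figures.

Db is the root of Db major, so the chord is in root position.
A triad in root position is figured 5/3, conventionally abbreviated (no figures — root-position triad).

no figures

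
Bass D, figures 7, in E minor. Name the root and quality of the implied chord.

D dominant seventh

The figures 7 indicate a seventh chord in root position.
In root position the bass is the root, so the root is D.
The chord tones are D, F#, A, C, giving D dominant seventh.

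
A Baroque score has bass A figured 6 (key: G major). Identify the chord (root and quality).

F# diminished

The figures 6 indicate a triad in first inversion.
In first inversion the root lies a sixth above the bass: a sixth above A in G major is F#.
The chord tones are A, C, F#, giving F# diminished.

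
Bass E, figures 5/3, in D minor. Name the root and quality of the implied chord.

The figures 5/3 indicate a triad in root position.
In root position the bass is the root, so the root is E.
The chord tones are E, G, Bb, giving E diminished.

E diminished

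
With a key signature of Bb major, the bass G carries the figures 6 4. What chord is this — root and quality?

The figures 6 4 indicate a triad in second inversion.
In second inversion the root lies a fourth above the bass: a fourth above G in Bb major is C.
The chord tones are G, C, Eb, giving C minor.

C minor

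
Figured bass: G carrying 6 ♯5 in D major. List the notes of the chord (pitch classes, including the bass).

The written figures 6 ♯5 are shorthand for 6/5/3: the 3 is implied.
A third above G in this key is B.
A fifth above G in this key is D, raised to D# by the sharp.
A sixth above G in this key is E.
Together with the bass G, this spells E minor-major seventh in first inversion.

G, B, D#, E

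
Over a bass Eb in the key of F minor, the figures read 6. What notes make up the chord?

Eb, G, C

The written figures 6 are shorthand for 6/3: the 3 is implied.
A third above Eb in this key is G.
A sixth above Eb in this key is C.
Together with the bass Eb, this spells C minor in first inversion.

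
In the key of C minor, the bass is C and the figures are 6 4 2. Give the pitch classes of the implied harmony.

C, D, F, Ab

A second above C in this key is D.
A fourth above C in this key is F.
A sixth above C in this key is Ab.
Together with the bass C, this spells D half-diminished seventh in third inversion.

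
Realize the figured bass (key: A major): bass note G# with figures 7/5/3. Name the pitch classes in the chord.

A third above G# in this key is B.
A fifth above G# in this key is D.
A seventh above G# in this key is F#.
Together with the bass G#, this spells G# half-diminished seventh in root position.

G#, B, D, F#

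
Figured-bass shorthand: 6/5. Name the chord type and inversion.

seventh chord, first inversion

6/5 is shorthand for 6/5/3.
Intervals of 6/5/3 above the bass form a seventh chord; the bass is the third, so this is first inversion.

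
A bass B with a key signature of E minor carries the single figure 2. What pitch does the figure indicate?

C

Counting 1 letter step above B lands on C; in E minor, that letter is C.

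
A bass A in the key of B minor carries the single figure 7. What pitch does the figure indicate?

G

Counting 6 letter steps above A lands on G; in B minor, that letter is G.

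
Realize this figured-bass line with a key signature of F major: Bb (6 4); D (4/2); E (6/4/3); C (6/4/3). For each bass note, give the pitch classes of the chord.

Bb (6/4): Bb, E, G.
D (6/4/2): D, E, G, Bb.
E (6/4/3): E, G, A, C.
C (6/4/3): C, E, F, A.

Bb, E, G | D, E, G, Bb | E, G, A, C | C, E, F, A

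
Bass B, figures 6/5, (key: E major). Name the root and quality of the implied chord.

G# minor seventh

The figures 6/5 indicate a seventh chord in first inversion.
In first inversion the root lies a sixth above the bass: a sixth above B in E major is G#.
The chord tones are B, D#, F#, G#, giving G# minor seventh.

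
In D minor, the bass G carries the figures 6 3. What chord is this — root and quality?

E diminished

The figures 6 3 indicate a triad in first inversion.
In first inversion the root lies a sixth above the bass: a sixth above G in D minor is E.
The chord tones are G, Bb, E, giving E diminished.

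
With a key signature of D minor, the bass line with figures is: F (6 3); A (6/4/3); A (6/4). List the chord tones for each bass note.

F, A, D | A, C, D, F | A, D, F

F (6/3): F, A, D.
A (6/4/3): A, C, D, F.
A (6/4): A, D, F.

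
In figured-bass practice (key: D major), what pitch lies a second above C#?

D

Counting 1 letter step above C# lands on D; in D major, that letter is D.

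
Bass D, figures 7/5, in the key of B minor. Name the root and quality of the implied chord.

The figures 7/5 indicate a seventh chord in root position.
In root position the bass is the root, so the root is D.
The chord tones are D, F#, A, C#, giving D major seventh.

D major seventh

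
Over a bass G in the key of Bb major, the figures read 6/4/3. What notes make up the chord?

A third above G in this key is Bb.
A fourth above G in this key is C.
A sixth above G in this key is Eb.
Together with the bass G, this spells C minor seventh in second inversion.

G, Bb, C, Eb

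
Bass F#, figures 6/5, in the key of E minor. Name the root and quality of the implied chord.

D dominant seventh

The figures 6/5 indicate a seventh chord in first inversion.
In first inversion the root lies a sixth above the bass: a sixth above F# in E minor is D.
The chord tones are F#, A, C, D, giving D dominant seventh.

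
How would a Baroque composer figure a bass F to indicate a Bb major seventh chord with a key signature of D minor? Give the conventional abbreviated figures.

4/3

F is the fifth of Bb major seventh, so the chord is in second inversion.
A seventh chord in second inversion is figured 6/4/3, conventionally abbreviated 4/3.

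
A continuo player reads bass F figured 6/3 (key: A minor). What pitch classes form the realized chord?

F, A, D

A third above F in this key is A.
A sixth above F in this key is D.
Together with the bass F, this spells D minor in first inversion.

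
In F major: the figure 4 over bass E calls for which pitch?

A

Counting 3 letter steps above E lands on A; in F major, that letter is A.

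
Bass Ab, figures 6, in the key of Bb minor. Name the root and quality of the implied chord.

F minor

The figures 6 indicate a triad in first inversion.
In first inversion the root lies a sixth above the bass: a sixth above Ab in Bb minor is F.
The chord tones are Ab, C, F, giving F minor.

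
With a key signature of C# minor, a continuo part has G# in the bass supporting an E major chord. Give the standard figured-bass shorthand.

G# is the third of E major, so the chord is in first inversion.
A triad in first inversion is figured 6/3, conventionally abbreviated 6.

6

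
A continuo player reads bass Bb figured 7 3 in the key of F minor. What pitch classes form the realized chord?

Bb, Db, F, Ab

The written figures 7 3 are shorthand for 7/5/3: the 5 is implied.
A third above Bb in this key is Db.
A fifth above Bb in this key is F.
A seventh above Bb in this key is Ab.
Together with the bass Bb, this spells Bb minor seventh in root position.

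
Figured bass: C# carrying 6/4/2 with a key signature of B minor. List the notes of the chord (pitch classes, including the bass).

C#, D, F#, A

A second above C# in this key is D.
A fourth above C# in this key is F#.
A sixth above C# in this key is A.
Together with the bass C#, this spells D major seventh in third inversion.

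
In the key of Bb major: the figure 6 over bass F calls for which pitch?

Counting 5 letter steps above F lands on D; in Bb major, that letter is D.

D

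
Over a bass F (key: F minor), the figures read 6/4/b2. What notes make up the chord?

F, Gb, Bb, Db

A second above F in this key is G, lowered to Gb by the flat.
A fourth above F in this key is Bb.
A sixth above F in this key is Db.
Together with the bass F, this spells Gb major seventh in third inversion.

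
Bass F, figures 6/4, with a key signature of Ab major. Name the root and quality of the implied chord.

Bb minor

The figures 6/4 indicate a triad in second inversion.
In second inversion the root lies a fourth above the bass: a fourth above F in Ab major is Bb.
The chord tones are F, Bb, Db, giving Bb minor.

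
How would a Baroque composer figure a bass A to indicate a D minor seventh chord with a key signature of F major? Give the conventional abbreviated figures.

4/3

A is the fifth of D minor seventh, so the chord is in second inversion.
A seventh chord in second inversion is figured 6/4/3, conventionally abbreviated 4/3.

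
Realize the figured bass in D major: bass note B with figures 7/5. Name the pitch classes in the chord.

B, D, F#, A

The written figures 7/5 are shorthand for 7/5/3: the 3 is implied.
A third above B in this key is D.
A fifth above B in this key is F#.
A seventh above B in this key is A.
Together with the bass B, this spells B minor seventh in root position.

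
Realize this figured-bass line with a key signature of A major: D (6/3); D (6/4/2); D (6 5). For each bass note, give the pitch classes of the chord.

D (6/3): D, F#, B.
D (6/4/2): D, E, G#, B.
D (6/5/3): D, F#, A, B.

D, F#, B | D, E, G#, B | D, F#, A, B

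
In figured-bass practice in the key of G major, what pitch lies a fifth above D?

Counting 4 letter steps above D lands on A; in G major, that letter is A.

A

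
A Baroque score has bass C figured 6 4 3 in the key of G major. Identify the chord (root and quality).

The figures 6 4 3 indicate a seventh chord in second inversion.
In second inversion the root lies a fourth above the bass: a fourth above C in G major is F#.
The chord tones are C, E, F#, A, giving F# half-diminished seventh.

F# half-diminished seventh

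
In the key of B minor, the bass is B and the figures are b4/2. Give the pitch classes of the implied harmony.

The written figures b4/2 are shorthand for 6/4/2: the 6 is implied.
A second above B in this key is C#.
A fourth above B in this key is E, lowered to Eb by the flat.
A sixth above B in this key is G.

B, C#, Eb, G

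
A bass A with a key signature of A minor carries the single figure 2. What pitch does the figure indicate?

Counting 1 letter step above A lands on B; in A minor, that letter is B.

B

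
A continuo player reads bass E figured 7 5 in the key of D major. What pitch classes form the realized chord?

E, G, B, D

The written figures 7 5 are shorthand for 7/5/3: the 3 is implied.
A third above E in this key is G.
A fifth above E in this key is B.
A seventh above E in this key is D.
Together with the bass E, this spells E minor seventh in root position.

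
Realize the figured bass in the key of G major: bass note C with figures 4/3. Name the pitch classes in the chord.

C, E, F#, A

The written figures 4/3 are shorthand for 6/4/3: the 6 is implied.
A third above C in this key is E.
A fourth above C in this key is F#.
A sixth above C in this key is A.
Together with the bass C, this spells F# half-diminished seventh in second inversion.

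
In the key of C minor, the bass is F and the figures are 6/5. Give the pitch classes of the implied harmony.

F, Ab, C, D

The written figures 6/5 are shorthand for 6/5/3: the 3 is implied.
A third above F in this key is Ab.
A fifth above F in this key is C.
A sixth above F in this key is D.
Together with the bass F, this spells D half-diminished seventh in first inversion.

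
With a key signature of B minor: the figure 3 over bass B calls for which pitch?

D

Counting 2 letter steps above B lands on D; in B minor, that letter is D.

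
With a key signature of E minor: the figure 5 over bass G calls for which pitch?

D

Counting 4 letter steps above G lands on D; in E minor, that letter is D.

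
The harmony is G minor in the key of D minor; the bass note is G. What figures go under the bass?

G is the root of G minor, so the chord is in root position.
A triad in root position is figured 5/3, conventionally abbreviated (no figures — root-position triad).

no figures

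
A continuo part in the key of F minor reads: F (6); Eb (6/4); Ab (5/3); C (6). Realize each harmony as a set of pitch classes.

F, Ab, Db | Eb, Ab, C | Ab, C, Eb | C, Eb, Ab

F (6/3): F, Ab, Db.
Eb (6/4): Eb, Ab, C.
Ab (5/3): Ab, C, Eb.
C (6/3): C, Eb, Ab.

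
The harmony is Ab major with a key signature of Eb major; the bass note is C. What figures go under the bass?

C is the third of Ab major, so the chord is in first inversion.
A triad in first inversion is figured 6/3, conventionally abbreviated 6.

6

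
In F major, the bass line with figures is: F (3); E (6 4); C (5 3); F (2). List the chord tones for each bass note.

F, A, C | E, A, C | C, E, G | F, G, Bb, D

F (5/3): F, A, C.
E (6/4): E, A, C.
C (5/3): C, E, G.
F (6/4/2): F, G, Bb, D.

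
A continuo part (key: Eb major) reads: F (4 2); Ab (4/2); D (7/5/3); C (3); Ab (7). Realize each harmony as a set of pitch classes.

F (6/4/2): F, G, Bb, D.
Ab (6/4/2): Ab, Bb, D, F.
D (7/5/3): D, F, Ab, C.
C (5/3): C, Eb, G.
Ab (7/5/3): Ab, C, Eb, G.

F, G, Bb, D | Ab, Bb, D, F | D, F, Ab, C | C, Eb, G | Ab, C, Eb, G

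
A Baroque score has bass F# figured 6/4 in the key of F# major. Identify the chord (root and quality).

B major

The figures 6/4 indicate a triad in second inversion.
In second inversion the root lies a fourth above the bass: a fourth above F# in F# major is B.
The chord tones are F#, B, D#, giving B major.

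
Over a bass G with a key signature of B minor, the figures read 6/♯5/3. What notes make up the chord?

A third above G in this key is B.
A fifth above G in this key is D, raised to D# by the sharp.
A sixth above G in this key is E.
Together with the bass G, this spells E minor-major seventh in first inversion.

G, B, D#, E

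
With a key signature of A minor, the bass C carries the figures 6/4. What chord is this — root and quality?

The figures 6/4 indicate a triad in second inversion.
In second inversion the root lies a fourth above the bass: a fourth above C in A minor is F.
The chord tones are C, F, A, giving F major.

F major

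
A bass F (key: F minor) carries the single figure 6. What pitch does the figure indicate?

Counting 5 letter steps above F lands on D; in F minor, that letter is Db.

Db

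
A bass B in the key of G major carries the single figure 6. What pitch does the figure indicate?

Counting 5 letter steps above B lands on G; in G major, that letter is G.

G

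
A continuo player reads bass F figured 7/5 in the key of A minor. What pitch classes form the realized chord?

The written figures 7/5 are shorthand for 7/5/3: the 3 is implied.
A third above F in this key is A.
A fifth above F in this key is C.
A seventh above F in this key is E.
Together with the bass F, this spells F major seventh in root position.

F, A, C, E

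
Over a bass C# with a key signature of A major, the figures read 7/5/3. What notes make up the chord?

C#, E, G#, B

A third above C# in this key is E.
A fifth above C# in this key is G#.
A seventh above C# in this key is B.
Together with the bass C#, this spells C# minor seventh in root position.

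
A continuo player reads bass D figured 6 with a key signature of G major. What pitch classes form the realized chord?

D, F#, B

The written figures 6 are shorthand for 6/3: the 3 is implied.
A third above D in this key is F#.
A sixth above D in this key is B.
Together with the bass D, this spells B minor in first inversion.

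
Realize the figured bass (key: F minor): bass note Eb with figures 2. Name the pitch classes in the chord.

Eb, F, Ab, C

The written figures 2 are shorthand for 6/4/2: the 6/4 are implied.
A second above Eb in this key is F.
A fourth above Eb in this key is Ab.
A sixth above Eb in this key is C.
Together with the bass Eb, this spells F minor seventh in third inversion.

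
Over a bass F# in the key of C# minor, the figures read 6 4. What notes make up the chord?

A fourth above F# in this key is B.
A sixth above F# in this key is D#.
Together with the bass F#, this spells B major in second inversion.

F#, B, D#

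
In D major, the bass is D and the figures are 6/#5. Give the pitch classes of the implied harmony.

The written figures 6/#5 are shorthand for 6/5/3: the 3 is implied.
A third above D in this key is F#.
A fifth above D in this key is A, raised to A# by the sharp.
A sixth above D in this key is B.
Together with the bass D, this spells B minor-major seventh in first inversion.

D, F#, A#, B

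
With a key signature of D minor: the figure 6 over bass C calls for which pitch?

Counting 5 letter steps above C lands on A; in D minor, that letter is A.

A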